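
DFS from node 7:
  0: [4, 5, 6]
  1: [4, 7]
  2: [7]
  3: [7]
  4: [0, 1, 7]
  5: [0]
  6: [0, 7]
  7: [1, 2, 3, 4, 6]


Visit 7, push [6, 4, 3, 2, 1]
Visit 1, push [4]
Visit 4, push [0]
Visit 0, push [6, 5]
Visit 5, push []
Visit 6, push []
Visit 2, push []
Visit 3, push []

DFS order: [7, 1, 4, 0, 5, 6, 2, 3]


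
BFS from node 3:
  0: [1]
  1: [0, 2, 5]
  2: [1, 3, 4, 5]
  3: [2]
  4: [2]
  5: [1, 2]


Visit 3, enqueue [2]
Visit 2, enqueue [1, 4, 5]
Visit 1, enqueue [0]
Visit 4, enqueue []
Visit 5, enqueue []
Visit 0, enqueue []

BFS order: [3, 2, 1, 4, 5, 0]


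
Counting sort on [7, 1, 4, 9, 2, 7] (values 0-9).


Input: [7, 1, 4, 9, 2, 7]
Counts: [0, 1, 1, 0, 1, 0, 0, 2, 0, 1]

Sorted: [1, 2, 4, 7, 7, 9]


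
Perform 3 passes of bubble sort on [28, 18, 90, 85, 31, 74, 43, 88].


Initial: [28, 18, 90, 85, 31, 74, 43, 88]
Pass 1: [18, 28, 85, 31, 74, 43, 88, 90] (6 swaps)
Pass 2: [18, 28, 31, 74, 43, 85, 88, 90] (3 swaps)
Pass 3: [18, 28, 31, 43, 74, 85, 88, 90] (1 swaps)

After 3 passes: [18, 28, 31, 43, 74, 85, 88, 90]


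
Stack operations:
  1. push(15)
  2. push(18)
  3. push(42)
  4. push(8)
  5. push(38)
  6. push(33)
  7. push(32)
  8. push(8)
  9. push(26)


push(15) -> [15]
push(18) -> [15, 18]
push(42) -> [15, 18, 42]
push(8) -> [15, 18, 42, 8]
push(38) -> [15, 18, 42, 8, 38]
push(33) -> [15, 18, 42, 8, 38, 33]
push(32) -> [15, 18, 42, 8, 38, 33, 32]
push(8) -> [15, 18, 42, 8, 38, 33, 32, 8]
push(26) -> [15, 18, 42, 8, 38, 33, 32, 8, 26]

Final stack: [15, 18, 42, 8, 38, 33, 32, 8, 26]


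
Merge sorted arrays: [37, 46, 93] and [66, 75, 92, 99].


Take 37 from A
Take 46 from A
Take 66 from B
Take 75 from B
Take 92 from B
Take 93 from A

Merged: [37, 46, 66, 75, 92, 93, 99]


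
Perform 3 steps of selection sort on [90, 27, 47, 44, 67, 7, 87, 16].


Initial: [90, 27, 47, 44, 67, 7, 87, 16]
Step 1: min=7 at 5
  Swap: [7, 27, 47, 44, 67, 90, 87, 16]
Step 2: min=16 at 7
  Swap: [7, 16, 47, 44, 67, 90, 87, 27]
Step 3: min=27 at 7
  Swap: [7, 16, 27, 44, 67, 90, 87, 47]

After 3 steps: [7, 16, 27, 44, 67, 90, 87, 47]


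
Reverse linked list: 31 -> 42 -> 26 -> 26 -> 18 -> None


Step 1: curr=31, set curr.next=prev(None) | reversed so far: 31
Step 2: curr=42, set curr.next=prev(31) | reversed so far: 42 -> 31
Step 3: curr=26, set curr.next=prev(42) | reversed so far: 26 -> 42 -> 31
Step 4: curr=26, set curr.next=prev(26) | reversed so far: 26 -> 26 -> 42 -> 31
Step 5: curr=18, set curr.next=prev(26) | reversed so far: 18 -> 26 -> 26 -> 42 -> 31

18 -> 26 -> 26 -> 42 -> 31 -> None


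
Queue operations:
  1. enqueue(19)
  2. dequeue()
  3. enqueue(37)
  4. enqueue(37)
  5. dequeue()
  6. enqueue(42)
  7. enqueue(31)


enqueue(19) -> [19]
dequeue()->19, []
enqueue(37) -> [37]
enqueue(37) -> [37, 37]
dequeue()->37, [37]
enqueue(42) -> [37, 42]
enqueue(31) -> [37, 42, 31]

Final queue: [37, 42, 31]


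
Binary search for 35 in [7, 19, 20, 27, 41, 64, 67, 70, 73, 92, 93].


Step 1: lo=0, hi=10, mid=5, val=64
Step 2: lo=0, hi=4, mid=2, val=20
Step 3: lo=3, hi=4, mid=3, val=27
Step 4: lo=4, hi=4, mid=4, val=41

Not found


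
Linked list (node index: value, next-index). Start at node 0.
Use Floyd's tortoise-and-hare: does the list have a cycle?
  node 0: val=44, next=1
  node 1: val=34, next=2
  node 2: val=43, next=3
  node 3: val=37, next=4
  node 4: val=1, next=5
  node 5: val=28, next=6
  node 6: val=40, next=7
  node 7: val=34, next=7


Floyd's tortoise (slow, +1) and hare (fast, +2):
  init: slow=0, fast=0
  step 1: slow=1, fast=2
  step 2: slow=2, fast=4
  step 3: slow=3, fast=6
  step 4: slow=4, fast=7
  step 5: slow=5, fast=7
  step 6: slow=6, fast=7
  step 7: slow=7, fast=7
  slow == fast at node 7: cycle detected

Cycle: yes


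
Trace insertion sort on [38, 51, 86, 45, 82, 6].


Initial: [38, 51, 86, 45, 82, 6]
Insert 51: [38, 51, 86, 45, 82, 6]
Insert 86: [38, 51, 86, 45, 82, 6]
Insert 45: [38, 45, 51, 86, 82, 6]
Insert 82: [38, 45, 51, 82, 86, 6]
Insert 6: [6, 38, 45, 51, 82, 86]

Sorted: [6, 38, 45, 51, 82, 86]


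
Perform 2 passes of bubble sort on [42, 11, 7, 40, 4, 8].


Initial: [42, 11, 7, 40, 4, 8]
Pass 1: [11, 7, 40, 4, 8, 42] (5 swaps)
Pass 2: [7, 11, 4, 8, 40, 42] (3 swaps)

After 2 passes: [7, 11, 4, 8, 40, 42]


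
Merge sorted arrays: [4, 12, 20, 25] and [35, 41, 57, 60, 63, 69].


Take 4 from A
Take 12 from A
Take 20 from A
Take 25 from A

Merged: [4, 12, 20, 25, 35, 41, 57, 60, 63, 69]


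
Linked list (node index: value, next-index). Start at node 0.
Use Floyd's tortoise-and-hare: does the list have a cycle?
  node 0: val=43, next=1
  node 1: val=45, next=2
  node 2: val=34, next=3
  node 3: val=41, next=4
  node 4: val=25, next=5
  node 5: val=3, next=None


Floyd's tortoise (slow, +1) and hare (fast, +2):
  init: slow=0, fast=0
  step 1: slow=1, fast=2
  step 2: slow=2, fast=4
  step 3: fast 4->5->None, no cycle

Cycle: no


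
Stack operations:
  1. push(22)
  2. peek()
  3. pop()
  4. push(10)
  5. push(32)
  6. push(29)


push(22) -> [22]
peek()->22
pop()->22, []
push(10) -> [10]
push(32) -> [10, 32]
push(29) -> [10, 32, 29]

Final stack: [10, 32, 29]


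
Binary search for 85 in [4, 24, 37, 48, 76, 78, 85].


Step 1: lo=0, hi=6, mid=3, val=48
Step 2: lo=4, hi=6, mid=5, val=78
Step 3: lo=6, hi=6, mid=6, val=85

Found at index 6


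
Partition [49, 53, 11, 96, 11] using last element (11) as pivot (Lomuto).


Pivot: 11
  11 <= 11: swap -> [11, 53, 49, 96, 11]
Place pivot at 1: [11, 11, 49, 96, 53]

Partitioned: [11, 11, 49, 96, 53]


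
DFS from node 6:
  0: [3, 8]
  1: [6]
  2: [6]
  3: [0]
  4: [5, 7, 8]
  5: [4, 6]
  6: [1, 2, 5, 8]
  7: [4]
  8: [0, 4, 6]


Visit 6, push [8, 5, 2, 1]
Visit 1, push []
Visit 2, push []
Visit 5, push [4]
Visit 4, push [8, 7]
Visit 7, push []
Visit 8, push [0]
Visit 0, push [3]
Visit 3, push []

DFS order: [6, 1, 2, 5, 4, 7, 8, 0, 3]


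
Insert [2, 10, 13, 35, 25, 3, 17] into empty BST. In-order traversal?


Insert 2: root
Insert 10: R from 2
Insert 13: R from 2 -> R from 10
Insert 35: R from 2 -> R from 10 -> R from 13
Insert 25: R from 2 -> R from 10 -> R from 13 -> L from 35
Insert 3: R from 2 -> L from 10
Insert 17: R from 2 -> R from 10 -> R from 13 -> L from 35 -> L from 25

In-order: [2, 3, 10, 13, 17, 25, 35]


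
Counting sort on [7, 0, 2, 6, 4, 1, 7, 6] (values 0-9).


Input: [7, 0, 2, 6, 4, 1, 7, 6]
Counts: [1, 1, 1, 0, 1, 0, 2, 2, 0, 0]

Sorted: [0, 1, 2, 4, 6, 6, 7, 7]


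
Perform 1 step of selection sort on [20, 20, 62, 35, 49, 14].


Initial: [20, 20, 62, 35, 49, 14]
Step 1: min=14 at 5
  Swap: [14, 20, 62, 35, 49, 20]

After 1 step: [14, 20, 62, 35, 49, 20]


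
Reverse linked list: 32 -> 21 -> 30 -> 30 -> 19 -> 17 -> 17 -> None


Step 1: curr=32, set curr.next=prev(None) | reversed so far: 32
Step 2: curr=21, set curr.next=prev(32) | reversed so far: 21 -> 32
Step 3: curr=30, set curr.next=prev(21) | reversed so far: 30 -> 21 -> 32
Step 4: curr=30, set curr.next=prev(30) | reversed so far: 30 -> 30 -> 21 -> 32
Step 5: curr=19, set curr.next=prev(30) | reversed so far: 19 -> 30 -> 30 -> 21 -> 32
Step 6: curr=17, set curr.next=prev(19) | reversed so far: 17 -> 19 -> 30 -> 30 -> 21 -> 32
Step 7: curr=17, set curr.next=prev(17) | reversed so far: 17 -> 17 -> 19 -> 30 -> 30 -> 21 -> 32

17 -> 17 -> 19 -> 30 -> 30 -> 21 -> 32 -> None


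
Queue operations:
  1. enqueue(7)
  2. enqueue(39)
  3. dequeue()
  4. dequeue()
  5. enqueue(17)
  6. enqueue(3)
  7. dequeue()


enqueue(7) -> [7]
enqueue(39) -> [7, 39]
dequeue()->7, [39]
dequeue()->39, []
enqueue(17) -> [17]
enqueue(3) -> [17, 3]
dequeue()->17, [3]

Final queue: [3]


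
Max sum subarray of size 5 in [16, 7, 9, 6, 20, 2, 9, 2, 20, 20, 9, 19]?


[0:5]: 58
[1:6]: 44
[2:7]: 46
[3:8]: 39
[4:9]: 53
[5:10]: 53
[6:11]: 60
[7:12]: 70

Max: 70 at [7:12]


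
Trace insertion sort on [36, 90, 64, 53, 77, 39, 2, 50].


Initial: [36, 90, 64, 53, 77, 39, 2, 50]
Insert 90: [36, 90, 64, 53, 77, 39, 2, 50]
Insert 64: [36, 64, 90, 53, 77, 39, 2, 50]
Insert 53: [36, 53, 64, 90, 77, 39, 2, 50]
Insert 77: [36, 53, 64, 77, 90, 39, 2, 50]
Insert 39: [36, 39, 53, 64, 77, 90, 2, 50]
Insert 2: [2, 36, 39, 53, 64, 77, 90, 50]
Insert 50: [2, 36, 39, 50, 53, 64, 77, 90]

Sorted: [2, 36, 39, 50, 53, 64, 77, 90]


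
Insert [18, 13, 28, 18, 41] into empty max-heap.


Insert 18: [18]
Insert 13: [18, 13]
Insert 28: [28, 13, 18]
Insert 18: [28, 18, 18, 13]
Insert 41: [41, 28, 18, 13, 18]

Final heap: [41, 28, 18, 13, 18]


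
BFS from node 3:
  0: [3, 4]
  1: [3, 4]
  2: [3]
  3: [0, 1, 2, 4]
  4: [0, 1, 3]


Visit 3, enqueue [0, 1, 2, 4]
Visit 0, enqueue []
Visit 1, enqueue []
Visit 2, enqueue []
Visit 4, enqueue []

BFS order: [3, 0, 1, 2, 4]


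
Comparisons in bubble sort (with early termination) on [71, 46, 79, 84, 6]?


Algorithm: bubble sort (with early termination)
Input: [71, 46, 79, 84, 6]
Sorted: [6, 46, 71, 79, 84]

10


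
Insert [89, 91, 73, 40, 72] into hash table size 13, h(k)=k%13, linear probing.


Insert 89: h=11 -> slot 11
Insert 91: h=0 -> slot 0
Insert 73: h=8 -> slot 8
Insert 40: h=1 -> slot 1
Insert 72: h=7 -> slot 7

Table: [91, 40, None, None, None, None, None, 72, 73, None, None, 89, None]


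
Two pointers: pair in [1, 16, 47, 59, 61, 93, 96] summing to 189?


lo=0(1)+hi=6(96)=97
lo=1(16)+hi=6(96)=112
lo=2(47)+hi=6(96)=143
lo=3(59)+hi=6(96)=155
lo=4(61)+hi=6(96)=157
lo=5(93)+hi=6(96)=189

Yes: 93+96=189


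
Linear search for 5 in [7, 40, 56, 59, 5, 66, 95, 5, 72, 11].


i=0: 7!=5
i=1: 40!=5
i=2: 56!=5
i=3: 59!=5
i=4: 5==5 found!

Found at 4, 5 comps


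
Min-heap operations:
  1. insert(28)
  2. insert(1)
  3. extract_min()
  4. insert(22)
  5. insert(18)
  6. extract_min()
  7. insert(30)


insert(28) -> [28]
insert(1) -> [1, 28]
extract_min()->1, [28]
insert(22) -> [22, 28]
insert(18) -> [18, 28, 22]
extract_min()->18, [22, 28]
insert(30) -> [22, 28, 30]

Final heap: [22, 28, 30]


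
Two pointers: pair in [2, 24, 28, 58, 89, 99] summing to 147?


lo=0(2)+hi=5(99)=101
lo=1(24)+hi=5(99)=123
lo=2(28)+hi=5(99)=127
lo=3(58)+hi=5(99)=157
lo=3(58)+hi=4(89)=147

Yes: 58+89=147


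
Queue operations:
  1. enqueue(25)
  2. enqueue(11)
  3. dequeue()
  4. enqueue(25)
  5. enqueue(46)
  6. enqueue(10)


enqueue(25) -> [25]
enqueue(11) -> [25, 11]
dequeue()->25, [11]
enqueue(25) -> [11, 25]
enqueue(46) -> [11, 25, 46]
enqueue(10) -> [11, 25, 46, 10]

Final queue: [11, 25, 46, 10]


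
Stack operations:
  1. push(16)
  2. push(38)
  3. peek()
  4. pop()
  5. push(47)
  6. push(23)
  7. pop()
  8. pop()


push(16) -> [16]
push(38) -> [16, 38]
peek()->38
pop()->38, [16]
push(47) -> [16, 47]
push(23) -> [16, 47, 23]
pop()->23, [16, 47]
pop()->47, [16]

Final stack: [16]


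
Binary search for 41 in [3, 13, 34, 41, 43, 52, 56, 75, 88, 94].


Step 1: lo=0, hi=9, mid=4, val=43
Step 2: lo=0, hi=3, mid=1, val=13
Step 3: lo=2, hi=3, mid=2, val=34
Step 4: lo=3, hi=3, mid=3, val=41

Found at index 3


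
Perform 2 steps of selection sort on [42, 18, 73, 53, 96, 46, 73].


Initial: [42, 18, 73, 53, 96, 46, 73]
Step 1: min=18 at 1
  Swap: [18, 42, 73, 53, 96, 46, 73]
Step 2: min=42 at 1
  Swap: [18, 42, 73, 53, 96, 46, 73]

After 2 steps: [18, 42, 73, 53, 96, 46, 73]


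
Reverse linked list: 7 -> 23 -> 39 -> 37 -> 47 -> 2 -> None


Step 1: curr=7, set curr.next=prev(None) | reversed so far: 7
Step 2: curr=23, set curr.next=prev(7) | reversed so far: 23 -> 7
Step 3: curr=39, set curr.next=prev(23) | reversed so far: 39 -> 23 -> 7
Step 4: curr=37, set curr.next=prev(39) | reversed so far: 37 -> 39 -> 23 -> 7
Step 5: curr=47, set curr.next=prev(37) | reversed so far: 47 -> 37 -> 39 -> 23 -> 7
Step 6: curr=2, set curr.next=prev(47) | reversed so far: 2 -> 47 -> 37 -> 39 -> 23 -> 7

2 -> 47 -> 37 -> 39 -> 23 -> 7 -> None


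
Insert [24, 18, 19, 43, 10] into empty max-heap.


Insert 24: [24]
Insert 18: [24, 18]
Insert 19: [24, 18, 19]
Insert 43: [43, 24, 19, 18]
Insert 10: [43, 24, 19, 18, 10]

Final heap: [43, 24, 19, 18, 10]


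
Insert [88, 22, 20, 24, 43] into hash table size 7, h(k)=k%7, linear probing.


Insert 88: h=4 -> slot 4
Insert 22: h=1 -> slot 1
Insert 20: h=6 -> slot 6
Insert 24: h=3 -> slot 3
Insert 43: h=1, 1 probes -> slot 2

Table: [None, 22, 43, 24, 88, None, 20]


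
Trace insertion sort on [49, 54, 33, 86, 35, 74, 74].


Initial: [49, 54, 33, 86, 35, 74, 74]
Insert 54: [49, 54, 33, 86, 35, 74, 74]
Insert 33: [33, 49, 54, 86, 35, 74, 74]
Insert 86: [33, 49, 54, 86, 35, 74, 74]
Insert 35: [33, 35, 49, 54, 86, 74, 74]
Insert 74: [33, 35, 49, 54, 74, 86, 74]
Insert 74: [33, 35, 49, 54, 74, 74, 86]

Sorted: [33, 35, 49, 54, 74, 74, 86]


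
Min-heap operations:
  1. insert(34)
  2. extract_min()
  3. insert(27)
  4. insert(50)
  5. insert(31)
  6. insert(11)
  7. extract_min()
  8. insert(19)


insert(34) -> [34]
extract_min()->34, []
insert(27) -> [27]
insert(50) -> [27, 50]
insert(31) -> [27, 50, 31]
insert(11) -> [11, 27, 31, 50]
extract_min()->11, [27, 50, 31]
insert(19) -> [19, 27, 31, 50]

Final heap: [19, 27, 31, 50]


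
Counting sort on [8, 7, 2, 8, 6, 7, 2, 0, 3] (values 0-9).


Input: [8, 7, 2, 8, 6, 7, 2, 0, 3]
Counts: [1, 0, 2, 1, 0, 0, 1, 2, 2, 0]

Sorted: [0, 2, 2, 3, 6, 7, 7, 8, 8]


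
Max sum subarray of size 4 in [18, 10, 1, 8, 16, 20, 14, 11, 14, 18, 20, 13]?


[0:4]: 37
[1:5]: 35
[2:6]: 45
[3:7]: 58
[4:8]: 61
[5:9]: 59
[6:10]: 57
[7:11]: 63
[8:12]: 65

Max: 65 at [8:12]


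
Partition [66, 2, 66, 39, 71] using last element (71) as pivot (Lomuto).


Pivot: 71
  66 <= 71: advance i (no swap)
  2 <= 71: advance i (no swap)
  66 <= 71: advance i (no swap)
  39 <= 71: advance i (no swap)
Place pivot at 4: [66, 2, 66, 39, 71]

Partitioned: [66, 2, 66, 39, 71]


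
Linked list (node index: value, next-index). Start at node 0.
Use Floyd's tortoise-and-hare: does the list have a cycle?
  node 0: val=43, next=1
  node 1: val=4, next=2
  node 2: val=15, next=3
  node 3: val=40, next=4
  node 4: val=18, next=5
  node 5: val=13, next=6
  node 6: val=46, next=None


Floyd's tortoise (slow, +1) and hare (fast, +2):
  init: slow=0, fast=0
  step 1: slow=1, fast=2
  step 2: slow=2, fast=4
  step 3: slow=3, fast=6
  step 4: fast -> None, no cycle

Cycle: no


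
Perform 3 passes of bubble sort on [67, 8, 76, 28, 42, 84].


Initial: [67, 8, 76, 28, 42, 84]
Pass 1: [8, 67, 28, 42, 76, 84] (3 swaps)
Pass 2: [8, 28, 42, 67, 76, 84] (2 swaps)
Pass 3: [8, 28, 42, 67, 76, 84] (0 swaps)

After 3 passes: [8, 28, 42, 67, 76, 84]


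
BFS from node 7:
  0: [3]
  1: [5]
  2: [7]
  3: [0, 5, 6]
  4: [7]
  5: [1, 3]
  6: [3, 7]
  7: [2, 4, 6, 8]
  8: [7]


Visit 7, enqueue [2, 4, 6, 8]
Visit 2, enqueue []
Visit 4, enqueue []
Visit 6, enqueue [3]
Visit 8, enqueue []
Visit 3, enqueue [0, 5]
Visit 0, enqueue []
Visit 5, enqueue [1]
Visit 1, enqueue []

BFS order: [7, 2, 4, 6, 8, 3, 0, 5, 1]


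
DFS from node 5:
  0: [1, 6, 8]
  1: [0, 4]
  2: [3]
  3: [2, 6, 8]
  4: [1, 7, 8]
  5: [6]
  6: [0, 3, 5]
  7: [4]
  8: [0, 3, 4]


Visit 5, push [6]
Visit 6, push [3, 0]
Visit 0, push [8, 1]
Visit 1, push [4]
Visit 4, push [8, 7]
Visit 7, push []
Visit 8, push [3]
Visit 3, push [2]
Visit 2, push []

DFS order: [5, 6, 0, 1, 4, 7, 8, 3, 2]


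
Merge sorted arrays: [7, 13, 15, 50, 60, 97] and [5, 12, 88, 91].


Take 5 from B
Take 7 from A
Take 12 from B
Take 13 from A
Take 15 from A
Take 50 from A
Take 60 from A
Take 88 from B
Take 91 from B

Merged: [5, 7, 12, 13, 15, 50, 60, 88, 91, 97]


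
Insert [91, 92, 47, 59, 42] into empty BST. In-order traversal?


Insert 91: root
Insert 92: R from 91
Insert 47: L from 91
Insert 59: L from 91 -> R from 47
Insert 42: L from 91 -> L from 47

In-order: [42, 47, 59, 91, 92]


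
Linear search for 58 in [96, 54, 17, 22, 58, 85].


i=0: 96!=58
i=1: 54!=58
i=2: 17!=58
i=3: 22!=58
i=4: 58==58 found!

Found at 4, 5 comps


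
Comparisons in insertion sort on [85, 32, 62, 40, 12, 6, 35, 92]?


Algorithm: insertion sort
Input: [85, 32, 62, 40, 12, 6, 35, 92]
Sorted: [6, 12, 32, 35, 40, 62, 85, 92]

20


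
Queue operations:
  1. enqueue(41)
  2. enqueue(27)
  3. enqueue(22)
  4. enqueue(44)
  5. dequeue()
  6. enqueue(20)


enqueue(41) -> [41]
enqueue(27) -> [41, 27]
enqueue(22) -> [41, 27, 22]
enqueue(44) -> [41, 27, 22, 44]
dequeue()->41, [27, 22, 44]
enqueue(20) -> [27, 22, 44, 20]

Final queue: [27, 22, 44, 20]


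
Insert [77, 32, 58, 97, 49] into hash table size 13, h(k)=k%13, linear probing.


Insert 77: h=12 -> slot 12
Insert 32: h=6 -> slot 6
Insert 58: h=6, 1 probes -> slot 7
Insert 97: h=6, 2 probes -> slot 8
Insert 49: h=10 -> slot 10

Table: [None, None, None, None, None, None, 32, 58, 97, None, 49, None, 77]


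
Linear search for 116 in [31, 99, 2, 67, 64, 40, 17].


i=0: 31!=116
i=1: 99!=116
i=2: 2!=116
i=3: 67!=116
i=4: 64!=116
i=5: 40!=116
i=6: 17!=116

Not found, 7 comps


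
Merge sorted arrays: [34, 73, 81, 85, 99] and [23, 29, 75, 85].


Take 23 from B
Take 29 from B
Take 34 from A
Take 73 from A
Take 75 from B
Take 81 from A
Take 85 from A
Take 85 from B

Merged: [23, 29, 34, 73, 75, 81, 85, 85, 99]


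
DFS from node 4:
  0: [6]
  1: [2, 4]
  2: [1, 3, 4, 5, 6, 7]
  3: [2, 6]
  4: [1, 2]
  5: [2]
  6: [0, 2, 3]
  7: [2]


Visit 4, push [2, 1]
Visit 1, push [2]
Visit 2, push [7, 6, 5, 3]
Visit 3, push [6]
Visit 6, push [0]
Visit 0, push []
Visit 5, push []
Visit 7, push []

DFS order: [4, 1, 2, 3, 6, 0, 5, 7]


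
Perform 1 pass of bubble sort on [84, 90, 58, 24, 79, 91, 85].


Initial: [84, 90, 58, 24, 79, 91, 85]
Pass 1: [84, 58, 24, 79, 90, 85, 91] (4 swaps)

After 1 pass: [84, 58, 24, 79, 90, 85, 91]


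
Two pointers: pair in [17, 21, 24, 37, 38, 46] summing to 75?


lo=0(17)+hi=5(46)=63
lo=1(21)+hi=5(46)=67
lo=2(24)+hi=5(46)=70
lo=3(37)+hi=5(46)=83
lo=3(37)+hi=4(38)=75

Yes: 37+38=75


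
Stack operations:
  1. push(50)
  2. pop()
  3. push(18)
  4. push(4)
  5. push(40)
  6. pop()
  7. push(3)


push(50) -> [50]
pop()->50, []
push(18) -> [18]
push(4) -> [18, 4]
push(40) -> [18, 4, 40]
pop()->40, [18, 4]
push(3) -> [18, 4, 3]

Final stack: [18, 4, 3]


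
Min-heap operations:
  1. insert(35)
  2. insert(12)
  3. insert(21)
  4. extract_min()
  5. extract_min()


insert(35) -> [35]
insert(12) -> [12, 35]
insert(21) -> [12, 35, 21]
extract_min()->12, [21, 35]
extract_min()->21, [35]

Final heap: [35]


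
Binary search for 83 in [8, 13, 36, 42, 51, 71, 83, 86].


Step 1: lo=0, hi=7, mid=3, val=42
Step 2: lo=4, hi=7, mid=5, val=71
Step 3: lo=6, hi=7, mid=6, val=83

Found at index 6


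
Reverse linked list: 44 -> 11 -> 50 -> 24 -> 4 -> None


Step 1: curr=44, set curr.next=prev(None) | reversed so far: 44
Step 2: curr=11, set curr.next=prev(44) | reversed so far: 11 -> 44
Step 3: curr=50, set curr.next=prev(11) | reversed so far: 50 -> 11 -> 44
Step 4: curr=24, set curr.next=prev(50) | reversed so far: 24 -> 50 -> 11 -> 44
Step 5: curr=4, set curr.next=prev(24) | reversed so far: 4 -> 24 -> 50 -> 11 -> 44

4 -> 24 -> 50 -> 11 -> 44 -> None


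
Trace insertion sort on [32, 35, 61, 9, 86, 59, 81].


Initial: [32, 35, 61, 9, 86, 59, 81]
Insert 35: [32, 35, 61, 9, 86, 59, 81]
Insert 61: [32, 35, 61, 9, 86, 59, 81]
Insert 9: [9, 32, 35, 61, 86, 59, 81]
Insert 86: [9, 32, 35, 61, 86, 59, 81]
Insert 59: [9, 32, 35, 59, 61, 86, 81]
Insert 81: [9, 32, 35, 59, 61, 81, 86]

Sorted: [9, 32, 35, 59, 61, 81, 86]


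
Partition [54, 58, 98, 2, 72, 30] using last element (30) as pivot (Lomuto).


Pivot: 30
  2 <= 30: swap -> [2, 58, 98, 54, 72, 30]
Place pivot at 1: [2, 30, 98, 54, 72, 58]

Partitioned: [2, 30, 98, 54, 72, 58]


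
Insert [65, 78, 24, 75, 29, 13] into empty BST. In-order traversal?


Insert 65: root
Insert 78: R from 65
Insert 24: L from 65
Insert 75: R from 65 -> L from 78
Insert 29: L from 65 -> R from 24
Insert 13: L from 65 -> L from 24

In-order: [13, 24, 29, 65, 75, 78]


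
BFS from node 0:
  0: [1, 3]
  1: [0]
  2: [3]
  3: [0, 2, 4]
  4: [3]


Visit 0, enqueue [1, 3]
Visit 1, enqueue []
Visit 3, enqueue [2, 4]
Visit 2, enqueue []
Visit 4, enqueue []

BFS order: [0, 1, 3, 2, 4]


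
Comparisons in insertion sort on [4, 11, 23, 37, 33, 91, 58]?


Algorithm: insertion sort
Input: [4, 11, 23, 37, 33, 91, 58]
Sorted: [4, 11, 23, 33, 37, 58, 91]

8


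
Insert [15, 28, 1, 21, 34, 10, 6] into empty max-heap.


Insert 15: [15]
Insert 28: [28, 15]
Insert 1: [28, 15, 1]
Insert 21: [28, 21, 1, 15]
Insert 34: [34, 28, 1, 15, 21]
Insert 10: [34, 28, 10, 15, 21, 1]
Insert 6: [34, 28, 10, 15, 21, 1, 6]

Final heap: [34, 28, 10, 15, 21, 1, 6]


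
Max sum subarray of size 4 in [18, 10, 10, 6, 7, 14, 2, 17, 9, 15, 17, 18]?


[0:4]: 44
[1:5]: 33
[2:6]: 37
[3:7]: 29
[4:8]: 40
[5:9]: 42
[6:10]: 43
[7:11]: 58
[8:12]: 59

Max: 59 at [8:12]


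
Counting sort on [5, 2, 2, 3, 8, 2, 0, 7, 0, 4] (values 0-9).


Input: [5, 2, 2, 3, 8, 2, 0, 7, 0, 4]
Counts: [2, 0, 3, 1, 1, 1, 0, 1, 1, 0]

Sorted: [0, 0, 2, 2, 2, 3, 4, 5, 7, 8]


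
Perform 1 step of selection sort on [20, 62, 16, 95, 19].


Initial: [20, 62, 16, 95, 19]
Step 1: min=16 at 2
  Swap: [16, 62, 20, 95, 19]

After 1 step: [16, 62, 20, 95, 19]


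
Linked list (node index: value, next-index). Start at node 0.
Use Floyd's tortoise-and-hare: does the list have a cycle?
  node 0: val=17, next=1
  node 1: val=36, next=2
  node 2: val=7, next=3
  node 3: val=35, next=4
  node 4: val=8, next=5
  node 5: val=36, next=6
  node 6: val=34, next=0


Floyd's tortoise (slow, +1) and hare (fast, +2):
  init: slow=0, fast=0
  step 1: slow=1, fast=2
  step 2: slow=2, fast=4
  step 3: slow=3, fast=6
  step 4: slow=4, fast=1
  step 5: slow=5, fast=3
  step 6: slow=6, fast=5
  step 7: slow=0, fast=0
  slow == fast at node 0: cycle detected

Cycle: yes


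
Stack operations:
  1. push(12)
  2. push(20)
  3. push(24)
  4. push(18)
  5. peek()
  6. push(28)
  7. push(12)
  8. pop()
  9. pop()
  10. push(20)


push(12) -> [12]
push(20) -> [12, 20]
push(24) -> [12, 20, 24]
push(18) -> [12, 20, 24, 18]
peek()->18
push(28) -> [12, 20, 24, 18, 28]
push(12) -> [12, 20, 24, 18, 28, 12]
pop()->12, [12, 20, 24, 18, 28]
pop()->28, [12, 20, 24, 18]
push(20) -> [12, 20, 24, 18, 20]

Final stack: [12, 20, 24, 18, 20]


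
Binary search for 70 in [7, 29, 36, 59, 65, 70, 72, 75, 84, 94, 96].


Step 1: lo=0, hi=10, mid=5, val=70

Found at index 5


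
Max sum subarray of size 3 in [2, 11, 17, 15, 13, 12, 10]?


[0:3]: 30
[1:4]: 43
[2:5]: 45
[3:6]: 40
[4:7]: 35

Max: 45 at [2:5]


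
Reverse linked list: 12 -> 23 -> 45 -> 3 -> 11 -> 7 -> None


Step 1: curr=12, set curr.next=prev(None) | reversed so far: 12
Step 2: curr=23, set curr.next=prev(12) | reversed so far: 23 -> 12
Step 3: curr=45, set curr.next=prev(23) | reversed so far: 45 -> 23 -> 12
Step 4: curr=3, set curr.next=prev(45) | reversed so far: 3 -> 45 -> 23 -> 12
Step 5: curr=11, set curr.next=prev(3) | reversed so far: 11 -> 3 -> 45 -> 23 -> 12
Step 6: curr=7, set curr.next=prev(11) | reversed so far: 7 -> 11 -> 3 -> 45 -> 23 -> 12

7 -> 11 -> 3 -> 45 -> 23 -> 12 -> None


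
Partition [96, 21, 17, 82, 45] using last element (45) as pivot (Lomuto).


Pivot: 45
  21 <= 45: swap -> [21, 96, 17, 82, 45]
  17 <= 45: swap -> [21, 17, 96, 82, 45]
Place pivot at 2: [21, 17, 45, 82, 96]

Partitioned: [21, 17, 45, 82, 96]


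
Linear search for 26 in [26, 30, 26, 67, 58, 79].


i=0: 26==26 found!

Found at 0, 1 comps


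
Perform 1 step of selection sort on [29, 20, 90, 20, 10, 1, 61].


Initial: [29, 20, 90, 20, 10, 1, 61]
Step 1: min=1 at 5
  Swap: [1, 20, 90, 20, 10, 29, 61]

After 1 step: [1, 20, 90, 20, 10, 29, 61]


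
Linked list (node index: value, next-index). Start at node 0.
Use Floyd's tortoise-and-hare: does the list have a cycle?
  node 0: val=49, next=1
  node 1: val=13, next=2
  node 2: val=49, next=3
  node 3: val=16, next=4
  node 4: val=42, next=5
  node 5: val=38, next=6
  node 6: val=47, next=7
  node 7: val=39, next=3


Floyd's tortoise (slow, +1) and hare (fast, +2):
  init: slow=0, fast=0
  step 1: slow=1, fast=2
  step 2: slow=2, fast=4
  step 3: slow=3, fast=6
  step 4: slow=4, fast=3
  step 5: slow=5, fast=5
  slow == fast at node 5: cycle detected

Cycle: yes


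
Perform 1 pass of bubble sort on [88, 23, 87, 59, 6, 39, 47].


Initial: [88, 23, 87, 59, 6, 39, 47]
Pass 1: [23, 87, 59, 6, 39, 47, 88] (6 swaps)

After 1 pass: [23, 87, 59, 6, 39, 47, 88]


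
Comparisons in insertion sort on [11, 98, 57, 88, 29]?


Algorithm: insertion sort
Input: [11, 98, 57, 88, 29]
Sorted: [11, 29, 57, 88, 98]

9


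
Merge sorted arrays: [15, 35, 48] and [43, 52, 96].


Take 15 from A
Take 35 from A
Take 43 from B
Take 48 from A

Merged: [15, 35, 43, 48, 52, 96]


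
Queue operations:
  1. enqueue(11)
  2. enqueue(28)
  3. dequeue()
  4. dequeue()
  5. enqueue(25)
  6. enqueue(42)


enqueue(11) -> [11]
enqueue(28) -> [11, 28]
dequeue()->11, [28]
dequeue()->28, []
enqueue(25) -> [25]
enqueue(42) -> [25, 42]

Final queue: [25, 42]


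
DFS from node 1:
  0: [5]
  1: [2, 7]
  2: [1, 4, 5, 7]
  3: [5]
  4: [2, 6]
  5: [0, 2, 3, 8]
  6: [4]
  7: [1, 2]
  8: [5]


Visit 1, push [7, 2]
Visit 2, push [7, 5, 4]
Visit 4, push [6]
Visit 6, push []
Visit 5, push [8, 3, 0]
Visit 0, push []
Visit 3, push []
Visit 8, push []
Visit 7, push []

DFS order: [1, 2, 4, 6, 5, 0, 3, 8, 7]


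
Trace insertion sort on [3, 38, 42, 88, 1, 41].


Initial: [3, 38, 42, 88, 1, 41]
Insert 38: [3, 38, 42, 88, 1, 41]
Insert 42: [3, 38, 42, 88, 1, 41]
Insert 88: [3, 38, 42, 88, 1, 41]
Insert 1: [1, 3, 38, 42, 88, 41]
Insert 41: [1, 3, 38, 41, 42, 88]

Sorted: [1, 3, 38, 41, 42, 88]


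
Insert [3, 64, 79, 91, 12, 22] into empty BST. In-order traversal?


Insert 3: root
Insert 64: R from 3
Insert 79: R from 3 -> R from 64
Insert 91: R from 3 -> R from 64 -> R from 79
Insert 12: R from 3 -> L from 64
Insert 22: R from 3 -> L from 64 -> R from 12

In-order: [3, 12, 22, 64, 79, 91]


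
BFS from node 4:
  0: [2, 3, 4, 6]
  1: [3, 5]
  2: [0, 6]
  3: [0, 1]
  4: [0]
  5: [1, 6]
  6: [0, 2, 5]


Visit 4, enqueue [0]
Visit 0, enqueue [2, 3, 6]
Visit 2, enqueue []
Visit 3, enqueue [1]
Visit 6, enqueue [5]
Visit 1, enqueue []
Visit 5, enqueue []

BFS order: [4, 0, 2, 3, 6, 1, 5]


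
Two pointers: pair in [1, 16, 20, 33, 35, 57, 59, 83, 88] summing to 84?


lo=0(1)+hi=8(88)=89
lo=0(1)+hi=7(83)=84

Yes: 1+83=84


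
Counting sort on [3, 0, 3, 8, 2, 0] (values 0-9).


Input: [3, 0, 3, 8, 2, 0]
Counts: [2, 0, 1, 2, 0, 0, 0, 0, 1, 0]

Sorted: [0, 0, 2, 3, 3, 8]


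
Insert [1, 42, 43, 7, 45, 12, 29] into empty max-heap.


Insert 1: [1]
Insert 42: [42, 1]
Insert 43: [43, 1, 42]
Insert 7: [43, 7, 42, 1]
Insert 45: [45, 43, 42, 1, 7]
Insert 12: [45, 43, 42, 1, 7, 12]
Insert 29: [45, 43, 42, 1, 7, 12, 29]

Final heap: [45, 43, 42, 1, 7, 12, 29]


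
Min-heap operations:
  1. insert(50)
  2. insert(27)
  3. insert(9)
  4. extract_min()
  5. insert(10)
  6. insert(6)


insert(50) -> [50]
insert(27) -> [27, 50]
insert(9) -> [9, 50, 27]
extract_min()->9, [27, 50]
insert(10) -> [10, 50, 27]
insert(6) -> [6, 10, 27, 50]

Final heap: [6, 10, 27, 50]


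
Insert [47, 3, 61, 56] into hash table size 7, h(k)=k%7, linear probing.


Insert 47: h=5 -> slot 5
Insert 3: h=3 -> slot 3
Insert 61: h=5, 1 probes -> slot 6
Insert 56: h=0 -> slot 0

Table: [56, None, None, 3, None, 47, 61]


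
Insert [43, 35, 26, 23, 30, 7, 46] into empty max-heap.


Insert 43: [43]
Insert 35: [43, 35]
Insert 26: [43, 35, 26]
Insert 23: [43, 35, 26, 23]
Insert 30: [43, 35, 26, 23, 30]
Insert 7: [43, 35, 26, 23, 30, 7]
Insert 46: [46, 35, 43, 23, 30, 7, 26]

Final heap: [46, 35, 43, 23, 30, 7, 26]


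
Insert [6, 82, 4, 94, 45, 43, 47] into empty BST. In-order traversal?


Insert 6: root
Insert 82: R from 6
Insert 4: L from 6
Insert 94: R from 6 -> R from 82
Insert 45: R from 6 -> L from 82
Insert 43: R from 6 -> L from 82 -> L from 45
Insert 47: R from 6 -> L from 82 -> R from 45

In-order: [4, 6, 43, 45, 47, 82, 94]


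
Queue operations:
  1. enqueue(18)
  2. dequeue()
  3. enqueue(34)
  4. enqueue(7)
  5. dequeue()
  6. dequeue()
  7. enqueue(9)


enqueue(18) -> [18]
dequeue()->18, []
enqueue(34) -> [34]
enqueue(7) -> [34, 7]
dequeue()->34, [7]
dequeue()->7, []
enqueue(9) -> [9]

Final queue: [9]


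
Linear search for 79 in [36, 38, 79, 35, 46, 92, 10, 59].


i=0: 36!=79
i=1: 38!=79
i=2: 79==79 found!

Found at 2, 3 comps


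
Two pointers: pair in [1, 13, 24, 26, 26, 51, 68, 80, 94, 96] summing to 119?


lo=0(1)+hi=9(96)=97
lo=1(13)+hi=9(96)=109
lo=2(24)+hi=9(96)=120
lo=2(24)+hi=8(94)=118
lo=3(26)+hi=8(94)=120
lo=3(26)+hi=7(80)=106
lo=4(26)+hi=7(80)=106
lo=5(51)+hi=7(80)=131
lo=5(51)+hi=6(68)=119

Yes: 51+68=119


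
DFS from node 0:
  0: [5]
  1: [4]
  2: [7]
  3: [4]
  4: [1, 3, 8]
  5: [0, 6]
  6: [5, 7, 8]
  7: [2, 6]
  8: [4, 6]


Visit 0, push [5]
Visit 5, push [6]
Visit 6, push [8, 7]
Visit 7, push [2]
Visit 2, push []
Visit 8, push [4]
Visit 4, push [3, 1]
Visit 1, push []
Visit 3, push []

DFS order: [0, 5, 6, 7, 2, 8, 4, 1, 3]


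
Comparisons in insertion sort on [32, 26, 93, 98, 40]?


Algorithm: insertion sort
Input: [32, 26, 93, 98, 40]
Sorted: [26, 32, 40, 93, 98]

6


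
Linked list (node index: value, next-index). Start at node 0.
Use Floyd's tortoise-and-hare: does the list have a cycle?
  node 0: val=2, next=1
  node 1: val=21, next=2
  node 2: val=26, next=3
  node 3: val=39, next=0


Floyd's tortoise (slow, +1) and hare (fast, +2):
  init: slow=0, fast=0
  step 1: slow=1, fast=2
  step 2: slow=2, fast=0
  step 3: slow=3, fast=2
  step 4: slow=0, fast=0
  slow == fast at node 0: cycle detected

Cycle: yes


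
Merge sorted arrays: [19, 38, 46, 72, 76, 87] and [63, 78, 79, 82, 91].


Take 19 from A
Take 38 from A
Take 46 from A
Take 63 from B
Take 72 from A
Take 76 from A
Take 78 from B
Take 79 from B
Take 82 from B
Take 87 from A

Merged: [19, 38, 46, 63, 72, 76, 78, 79, 82, 87, 91]


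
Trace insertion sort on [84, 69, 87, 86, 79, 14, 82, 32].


Initial: [84, 69, 87, 86, 79, 14, 82, 32]
Insert 69: [69, 84, 87, 86, 79, 14, 82, 32]
Insert 87: [69, 84, 87, 86, 79, 14, 82, 32]
Insert 86: [69, 84, 86, 87, 79, 14, 82, 32]
Insert 79: [69, 79, 84, 86, 87, 14, 82, 32]
Insert 14: [14, 69, 79, 84, 86, 87, 82, 32]
Insert 82: [14, 69, 79, 82, 84, 86, 87, 32]
Insert 32: [14, 32, 69, 79, 82, 84, 86, 87]

Sorted: [14, 32, 69, 79, 82, 84, 86, 87]


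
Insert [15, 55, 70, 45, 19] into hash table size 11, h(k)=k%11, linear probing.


Insert 15: h=4 -> slot 4
Insert 55: h=0 -> slot 0
Insert 70: h=4, 1 probes -> slot 5
Insert 45: h=1 -> slot 1
Insert 19: h=8 -> slot 8

Table: [55, 45, None, None, 15, 70, None, None, 19, None, None]


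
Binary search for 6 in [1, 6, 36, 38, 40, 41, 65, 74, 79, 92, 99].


Step 1: lo=0, hi=10, mid=5, val=41
Step 2: lo=0, hi=4, mid=2, val=36
Step 3: lo=0, hi=1, mid=0, val=1
Step 4: lo=1, hi=1, mid=1, val=6

Found at index 1


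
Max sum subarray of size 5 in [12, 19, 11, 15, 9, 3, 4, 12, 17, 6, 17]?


[0:5]: 66
[1:6]: 57
[2:7]: 42
[3:8]: 43
[4:9]: 45
[5:10]: 42
[6:11]: 56

Max: 66 at [0:5]


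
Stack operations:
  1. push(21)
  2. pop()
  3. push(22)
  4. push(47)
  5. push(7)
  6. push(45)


push(21) -> [21]
pop()->21, []
push(22) -> [22]
push(47) -> [22, 47]
push(7) -> [22, 47, 7]
push(45) -> [22, 47, 7, 45]

Final stack: [22, 47, 7, 45]


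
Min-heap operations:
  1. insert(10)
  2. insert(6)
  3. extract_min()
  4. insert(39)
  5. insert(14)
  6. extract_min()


insert(10) -> [10]
insert(6) -> [6, 10]
extract_min()->6, [10]
insert(39) -> [10, 39]
insert(14) -> [10, 39, 14]
extract_min()->10, [14, 39]

Final heap: [14, 39]


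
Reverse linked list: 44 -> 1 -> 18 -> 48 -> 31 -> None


Step 1: curr=44, set curr.next=prev(None) | reversed so far: 44
Step 2: curr=1, set curr.next=prev(44) | reversed so far: 1 -> 44
Step 3: curr=18, set curr.next=prev(1) | reversed so far: 18 -> 1 -> 44
Step 4: curr=48, set curr.next=prev(18) | reversed so far: 48 -> 18 -> 1 -> 44
Step 5: curr=31, set curr.next=prev(48) | reversed so far: 31 -> 48 -> 18 -> 1 -> 44

31 -> 48 -> 18 -> 1 -> 44 -> None


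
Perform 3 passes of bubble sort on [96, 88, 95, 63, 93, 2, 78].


Initial: [96, 88, 95, 63, 93, 2, 78]
Pass 1: [88, 95, 63, 93, 2, 78, 96] (6 swaps)
Pass 2: [88, 63, 93, 2, 78, 95, 96] (4 swaps)
Pass 3: [63, 88, 2, 78, 93, 95, 96] (3 swaps)

After 3 passes: [63, 88, 2, 78, 93, 95, 96]


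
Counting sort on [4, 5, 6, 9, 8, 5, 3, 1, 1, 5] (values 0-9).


Input: [4, 5, 6, 9, 8, 5, 3, 1, 1, 5]
Counts: [0, 2, 0, 1, 1, 3, 1, 0, 1, 1]

Sorted: [1, 1, 3, 4, 5, 5, 5, 6, 8, 9]


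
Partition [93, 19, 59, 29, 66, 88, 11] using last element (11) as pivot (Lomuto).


Pivot: 11
Place pivot at 0: [11, 19, 59, 29, 66, 88, 93]

Partitioned: [11, 19, 59, 29, 66, 88, 93]


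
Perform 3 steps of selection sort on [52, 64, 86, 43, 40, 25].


Initial: [52, 64, 86, 43, 40, 25]
Step 1: min=25 at 5
  Swap: [25, 64, 86, 43, 40, 52]
Step 2: min=40 at 4
  Swap: [25, 40, 86, 43, 64, 52]
Step 3: min=43 at 3
  Swap: [25, 40, 43, 86, 64, 52]

After 3 steps: [25, 40, 43, 86, 64, 52]


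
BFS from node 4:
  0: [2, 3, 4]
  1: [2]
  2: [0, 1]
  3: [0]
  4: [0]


Visit 4, enqueue [0]
Visit 0, enqueue [2, 3]
Visit 2, enqueue [1]
Visit 3, enqueue []
Visit 1, enqueue []

BFS order: [4, 0, 2, 3, 1]


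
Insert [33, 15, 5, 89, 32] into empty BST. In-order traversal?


Insert 33: root
Insert 15: L from 33
Insert 5: L from 33 -> L from 15
Insert 89: R from 33
Insert 32: L from 33 -> R from 15

In-order: [5, 15, 32, 33, 89]


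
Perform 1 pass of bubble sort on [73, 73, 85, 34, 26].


Initial: [73, 73, 85, 34, 26]
Pass 1: [73, 73, 34, 26, 85] (2 swaps)

After 1 pass: [73, 73, 34, 26, 85]


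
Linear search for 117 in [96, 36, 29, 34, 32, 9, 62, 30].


i=0: 96!=117
i=1: 36!=117
i=2: 29!=117
i=3: 34!=117
i=4: 32!=117
i=5: 9!=117
i=6: 62!=117
i=7: 30!=117

Not found, 8 comps


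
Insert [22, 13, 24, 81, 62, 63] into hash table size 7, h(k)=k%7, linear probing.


Insert 22: h=1 -> slot 1
Insert 13: h=6 -> slot 6
Insert 24: h=3 -> slot 3
Insert 81: h=4 -> slot 4
Insert 62: h=6, 1 probes -> slot 0
Insert 63: h=0, 2 probes -> slot 2

Table: [62, 22, 63, 24, 81, None, 13]


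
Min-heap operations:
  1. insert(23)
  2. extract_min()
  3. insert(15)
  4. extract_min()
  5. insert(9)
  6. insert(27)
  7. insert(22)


insert(23) -> [23]
extract_min()->23, []
insert(15) -> [15]
extract_min()->15, []
insert(9) -> [9]
insert(27) -> [9, 27]
insert(22) -> [9, 27, 22]

Final heap: [9, 27, 22]


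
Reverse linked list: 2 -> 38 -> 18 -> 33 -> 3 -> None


Step 1: curr=2, set curr.next=prev(None) | reversed so far: 2
Step 2: curr=38, set curr.next=prev(2) | reversed so far: 38 -> 2
Step 3: curr=18, set curr.next=prev(38) | reversed so far: 18 -> 38 -> 2
Step 4: curr=33, set curr.next=prev(18) | reversed so far: 33 -> 18 -> 38 -> 2
Step 5: curr=3, set curr.next=prev(33) | reversed so far: 3 -> 33 -> 18 -> 38 -> 2

3 -> 33 -> 18 -> 38 -> 2 -> None


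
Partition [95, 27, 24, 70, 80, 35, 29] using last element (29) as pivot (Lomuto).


Pivot: 29
  27 <= 29: swap -> [27, 95, 24, 70, 80, 35, 29]
  24 <= 29: swap -> [27, 24, 95, 70, 80, 35, 29]
Place pivot at 2: [27, 24, 29, 70, 80, 35, 95]

Partitioned: [27, 24, 29, 70, 80, 35, 95]


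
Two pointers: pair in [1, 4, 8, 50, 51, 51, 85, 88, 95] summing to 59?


lo=0(1)+hi=8(95)=96
lo=0(1)+hi=7(88)=89
lo=0(1)+hi=6(85)=86
lo=0(1)+hi=5(51)=52
lo=1(4)+hi=5(51)=55
lo=2(8)+hi=5(51)=59

Yes: 8+51=59


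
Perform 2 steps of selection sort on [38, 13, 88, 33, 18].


Initial: [38, 13, 88, 33, 18]
Step 1: min=13 at 1
  Swap: [13, 38, 88, 33, 18]
Step 2: min=18 at 4
  Swap: [13, 18, 88, 33, 38]

After 2 steps: [13, 18, 88, 33, 38]


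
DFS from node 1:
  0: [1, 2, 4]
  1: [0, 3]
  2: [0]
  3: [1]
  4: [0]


Visit 1, push [3, 0]
Visit 0, push [4, 2]
Visit 2, push []
Visit 4, push []
Visit 3, push []

DFS order: [1, 0, 2, 4, 3]


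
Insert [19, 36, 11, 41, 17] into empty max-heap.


Insert 19: [19]
Insert 36: [36, 19]
Insert 11: [36, 19, 11]
Insert 41: [41, 36, 11, 19]
Insert 17: [41, 36, 11, 19, 17]

Final heap: [41, 36, 11, 19, 17]


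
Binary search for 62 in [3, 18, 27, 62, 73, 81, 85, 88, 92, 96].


Step 1: lo=0, hi=9, mid=4, val=73
Step 2: lo=0, hi=3, mid=1, val=18
Step 3: lo=2, hi=3, mid=2, val=27
Step 4: lo=3, hi=3, mid=3, val=62

Found at index 3


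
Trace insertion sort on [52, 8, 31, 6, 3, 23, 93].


Initial: [52, 8, 31, 6, 3, 23, 93]
Insert 8: [8, 52, 31, 6, 3, 23, 93]
Insert 31: [8, 31, 52, 6, 3, 23, 93]
Insert 6: [6, 8, 31, 52, 3, 23, 93]
Insert 3: [3, 6, 8, 31, 52, 23, 93]
Insert 23: [3, 6, 8, 23, 31, 52, 93]
Insert 93: [3, 6, 8, 23, 31, 52, 93]

Sorted: [3, 6, 8, 23, 31, 52, 93]


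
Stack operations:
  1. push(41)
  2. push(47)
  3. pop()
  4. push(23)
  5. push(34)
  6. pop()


push(41) -> [41]
push(47) -> [41, 47]
pop()->47, [41]
push(23) -> [41, 23]
push(34) -> [41, 23, 34]
pop()->34, [41, 23]

Final stack: [41, 23]


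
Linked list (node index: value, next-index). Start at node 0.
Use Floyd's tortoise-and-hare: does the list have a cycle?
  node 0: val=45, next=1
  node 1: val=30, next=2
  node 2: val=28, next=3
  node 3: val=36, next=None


Floyd's tortoise (slow, +1) and hare (fast, +2):
  init: slow=0, fast=0
  step 1: slow=1, fast=2
  step 2: fast 2->3->None, no cycle

Cycle: no


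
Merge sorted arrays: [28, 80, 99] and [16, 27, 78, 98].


Take 16 from B
Take 27 from B
Take 28 from A
Take 78 from B
Take 80 from A
Take 98 from B

Merged: [16, 27, 28, 78, 80, 98, 99]


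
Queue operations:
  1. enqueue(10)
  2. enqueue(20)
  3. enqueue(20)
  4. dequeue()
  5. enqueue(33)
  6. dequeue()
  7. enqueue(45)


enqueue(10) -> [10]
enqueue(20) -> [10, 20]
enqueue(20) -> [10, 20, 20]
dequeue()->10, [20, 20]
enqueue(33) -> [20, 20, 33]
dequeue()->20, [20, 33]
enqueue(45) -> [20, 33, 45]

Final queue: [20, 33, 45]


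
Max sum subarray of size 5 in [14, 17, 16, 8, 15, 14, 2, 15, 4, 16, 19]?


[0:5]: 70
[1:6]: 70
[2:7]: 55
[3:8]: 54
[4:9]: 50
[5:10]: 51
[6:11]: 56

Max: 70 at [0:5]


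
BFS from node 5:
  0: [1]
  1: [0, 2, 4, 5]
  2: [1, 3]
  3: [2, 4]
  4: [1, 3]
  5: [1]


Visit 5, enqueue [1]
Visit 1, enqueue [0, 2, 4]
Visit 0, enqueue []
Visit 2, enqueue [3]
Visit 4, enqueue []
Visit 3, enqueue []

BFS order: [5, 1, 0, 2, 4, 3]


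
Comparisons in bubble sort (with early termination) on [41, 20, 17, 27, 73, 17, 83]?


Algorithm: bubble sort (with early termination)
Input: [41, 20, 17, 27, 73, 17, 83]
Sorted: [17, 17, 20, 27, 41, 73, 83]

20


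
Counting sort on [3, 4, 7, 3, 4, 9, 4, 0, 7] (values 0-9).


Input: [3, 4, 7, 3, 4, 9, 4, 0, 7]
Counts: [1, 0, 0, 2, 3, 0, 0, 2, 0, 1]

Sorted: [0, 3, 3, 4, 4, 4, 7, 7, 9]


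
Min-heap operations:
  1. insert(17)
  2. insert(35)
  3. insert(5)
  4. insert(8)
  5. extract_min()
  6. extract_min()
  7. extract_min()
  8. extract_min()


insert(17) -> [17]
insert(35) -> [17, 35]
insert(5) -> [5, 35, 17]
insert(8) -> [5, 8, 17, 35]
extract_min()->5, [8, 35, 17]
extract_min()->8, [17, 35]
extract_min()->17, [35]
extract_min()->35, []

Final heap: []


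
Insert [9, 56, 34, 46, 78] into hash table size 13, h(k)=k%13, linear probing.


Insert 9: h=9 -> slot 9
Insert 56: h=4 -> slot 4
Insert 34: h=8 -> slot 8
Insert 46: h=7 -> slot 7
Insert 78: h=0 -> slot 0

Table: [78, None, None, None, 56, None, None, 46, 34, 9, None, None, None]


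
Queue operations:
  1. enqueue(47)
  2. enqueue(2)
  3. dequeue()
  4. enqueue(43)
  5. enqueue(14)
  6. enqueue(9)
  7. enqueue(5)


enqueue(47) -> [47]
enqueue(2) -> [47, 2]
dequeue()->47, [2]
enqueue(43) -> [2, 43]
enqueue(14) -> [2, 43, 14]
enqueue(9) -> [2, 43, 14, 9]
enqueue(5) -> [2, 43, 14, 9, 5]

Final queue: [2, 43, 14, 9, 5]
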